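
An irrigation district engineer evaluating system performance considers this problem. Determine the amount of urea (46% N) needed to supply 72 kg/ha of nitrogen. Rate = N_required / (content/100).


Rate = N_required / (N_content / 100)
     = 72 / (46 / 100)
     = 72 / 0.46
     = 156.52 kg/ha


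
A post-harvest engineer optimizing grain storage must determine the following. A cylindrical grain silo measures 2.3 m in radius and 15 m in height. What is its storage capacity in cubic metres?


V = pi * r^2 * h
  = pi * 2.3^2 * 15
  = pi * 5.29 * 15
  = 249.29 m^3


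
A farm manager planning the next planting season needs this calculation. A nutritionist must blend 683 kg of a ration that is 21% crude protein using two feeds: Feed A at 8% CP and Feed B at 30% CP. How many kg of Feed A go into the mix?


parts_A = CP_b - target = 30 - 21 = 9
parts_B = target - CP_a = 21 - 8 = 13
total_parts = 9 + 13 = 22
Feed A = 683 * 9 / 22 = 279.41 kg
Feed B = 683 * 13 / 22 = 403.59 kg

279.41 kg


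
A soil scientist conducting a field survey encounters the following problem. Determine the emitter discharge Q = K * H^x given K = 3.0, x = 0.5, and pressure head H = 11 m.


Q = K * H^x
  = 3.0 * 11^0.5
  = 3.0 * 3.3166
  = 9.95 L/h


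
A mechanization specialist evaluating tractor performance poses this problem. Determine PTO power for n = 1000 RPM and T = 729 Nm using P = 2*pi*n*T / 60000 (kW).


P = 2*pi*n*T / 60000
  = 2*pi * 1000 * 729 / 60000
  = 4580442.09 / 60000
  = 76.34 kW


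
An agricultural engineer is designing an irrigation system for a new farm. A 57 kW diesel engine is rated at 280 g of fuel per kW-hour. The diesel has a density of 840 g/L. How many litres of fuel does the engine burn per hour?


FC = P * BSFC / rho_fuel
   = 57 * 280 / 840
   = 15960 / 840
   = 19 L/h


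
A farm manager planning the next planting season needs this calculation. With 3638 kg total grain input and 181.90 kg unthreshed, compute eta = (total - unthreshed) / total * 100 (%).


eta = (total - unthreshed) / total * 100
    = (3638 - 181.90) / 3638 * 100
    = 3456.10 / 3638 * 100
    = 95%


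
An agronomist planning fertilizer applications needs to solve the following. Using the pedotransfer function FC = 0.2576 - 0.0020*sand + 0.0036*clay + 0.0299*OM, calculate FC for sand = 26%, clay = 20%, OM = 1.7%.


FC = 0.2576 - 0.0020*26 + 0.0036*20 + 0.0299*1.7
   = 0.2576 - 0.0520 + 0.0720 + 0.0508
   = 0.3284


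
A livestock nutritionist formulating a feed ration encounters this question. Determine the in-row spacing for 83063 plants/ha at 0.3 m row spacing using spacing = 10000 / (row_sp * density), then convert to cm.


spacing = 10000 / (row_sp * density)
        = 10000 / (0.3 * 83063)
        = 10000 / 24918.90
        = 0.40130 m = 40.13 cm


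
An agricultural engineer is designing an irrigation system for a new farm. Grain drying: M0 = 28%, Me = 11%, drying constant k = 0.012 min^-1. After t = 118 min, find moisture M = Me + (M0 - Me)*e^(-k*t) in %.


M = Me + (M0 - Me) * e^(-k*t)
  = 11 + (28 - 11) * e^(-0.012*118)
  = 11 + 17 * e^(-1.416)
  = 11 + 17 * 0.24268
  = 11 + 4.1256
  = 15.13%


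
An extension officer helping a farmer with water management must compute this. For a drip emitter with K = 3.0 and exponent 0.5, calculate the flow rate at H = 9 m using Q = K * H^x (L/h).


Q = K * H^x
  = 3.0 * 9^0.5
  = 3.0 * 3
  = 9 L/h


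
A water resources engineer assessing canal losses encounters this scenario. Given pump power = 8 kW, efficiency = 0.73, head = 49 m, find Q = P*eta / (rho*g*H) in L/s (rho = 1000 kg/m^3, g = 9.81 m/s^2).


Q = (P * 1000 * eta) / (rho * g * H)
  = (8 * 1000 * 0.73) / (1000 * 9.81 * 49)
  = 5840 / 480690
  = 0.01215 m^3/s = 12.15 L/s


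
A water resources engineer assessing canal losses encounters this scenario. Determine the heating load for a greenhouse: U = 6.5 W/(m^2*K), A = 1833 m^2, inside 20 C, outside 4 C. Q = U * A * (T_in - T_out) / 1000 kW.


dT = 20 - (4) = 16 K
Q = U * A * dT
  = 6.5 * 1833 * 16
  = 190632 W = 190.63 kW


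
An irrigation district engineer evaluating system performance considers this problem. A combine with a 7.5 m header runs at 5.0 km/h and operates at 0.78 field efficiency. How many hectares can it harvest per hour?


C = w * v * eta_f / 10
  = 7.5 * 5.0 * 0.78 / 10
  = 29.25 / 10
  = 2.93 ha/h


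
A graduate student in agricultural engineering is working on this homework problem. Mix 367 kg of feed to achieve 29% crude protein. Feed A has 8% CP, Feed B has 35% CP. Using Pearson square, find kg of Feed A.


parts_A = CP_b - target = 35 - 29 = 6
parts_B = target - CP_a = 29 - 8 = 21
total_parts = 6 + 21 = 27
Feed A = 367 * 6 / 27 = 81.56 kg
Feed B = 367 * 21 / 27 = 285.44 kg

81.56 kg


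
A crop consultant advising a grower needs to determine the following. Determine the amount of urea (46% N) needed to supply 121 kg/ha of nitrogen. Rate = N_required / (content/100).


Rate = N_required / (N_content / 100)
     = 121 / (46 / 100)
     = 121 / 0.46
     = 263.04 kg/ha


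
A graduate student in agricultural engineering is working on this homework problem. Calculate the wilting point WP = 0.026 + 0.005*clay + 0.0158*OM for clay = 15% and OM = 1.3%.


WP = 0.026 + 0.005*15 + 0.0158*1.3
   = 0.026 + 0.0750 + 0.0205
   = 0.1215


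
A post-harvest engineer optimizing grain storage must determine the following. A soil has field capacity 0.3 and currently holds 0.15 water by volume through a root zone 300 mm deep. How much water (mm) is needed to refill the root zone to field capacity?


SMD = (FC - theta) * D
    = (0.3 - 0.15) * 300
    = 0.150 * 300
    = 45 mm


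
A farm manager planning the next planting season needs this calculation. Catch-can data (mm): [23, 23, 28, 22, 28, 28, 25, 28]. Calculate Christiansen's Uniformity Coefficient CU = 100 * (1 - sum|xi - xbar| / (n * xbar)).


xbar = 205 / 8 = 25.625
sum|xi - xbar| = 19
CU = 100 * (1 - 19 / (8 * 25.625))
   = 100 * (1 - 0.0927)
   = 90.73%


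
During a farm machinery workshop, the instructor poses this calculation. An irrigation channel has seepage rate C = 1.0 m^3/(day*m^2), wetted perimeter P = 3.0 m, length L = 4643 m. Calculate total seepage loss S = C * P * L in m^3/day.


S = C * P * L
  = 1.0 * 3.0 * 4643
  = 13929 m^3/day


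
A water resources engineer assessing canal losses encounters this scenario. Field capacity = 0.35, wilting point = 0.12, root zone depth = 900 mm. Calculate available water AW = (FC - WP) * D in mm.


AW = (FC - WP) * D
   = (0.35 - 0.12) * 900
   = 0.23 * 900
   = 207 mm


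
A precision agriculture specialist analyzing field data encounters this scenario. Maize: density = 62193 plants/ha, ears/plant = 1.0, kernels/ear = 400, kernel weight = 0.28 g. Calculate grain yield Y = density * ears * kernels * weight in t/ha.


Y = density * ears * kernels * kw
  = 62193 * 1.0 * 400 * 0.28 g/ha
  = 6965616 g/ha
  = 6965.62 kg/ha = 6.97 t/ha


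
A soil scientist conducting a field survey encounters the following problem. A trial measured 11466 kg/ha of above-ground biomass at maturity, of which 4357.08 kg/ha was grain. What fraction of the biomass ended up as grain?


HI = grain_yield / biomass
   = 4357.08 / 11466
   = 0.38


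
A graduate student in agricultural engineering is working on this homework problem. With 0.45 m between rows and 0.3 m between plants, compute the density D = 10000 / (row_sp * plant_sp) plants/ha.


D = 10000 / (row_sp * plant_sp)
  = 10000 / (0.45 * 0.3)
  = 10000 / 0.1350
  = 74074.07 plants/ha


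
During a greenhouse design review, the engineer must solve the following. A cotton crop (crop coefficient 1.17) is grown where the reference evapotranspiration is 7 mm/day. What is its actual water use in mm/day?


ETc = Kc * ET0
    = 1.17 * 7
    = 8.19 mm/day


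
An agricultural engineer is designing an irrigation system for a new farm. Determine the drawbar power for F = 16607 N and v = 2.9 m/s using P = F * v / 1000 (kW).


P = F * v / 1000
  = 16607 * 2.9 / 1000
  = 48160.30 / 1000
  = 48.16 kW


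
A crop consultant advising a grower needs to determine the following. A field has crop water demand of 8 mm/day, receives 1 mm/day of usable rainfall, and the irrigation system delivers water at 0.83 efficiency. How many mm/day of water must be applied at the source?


IWR = (ETc - Pe) / Ea
    = (8 - 1) / 0.83
    = 7 / 0.83
    = 8.43 mm/day


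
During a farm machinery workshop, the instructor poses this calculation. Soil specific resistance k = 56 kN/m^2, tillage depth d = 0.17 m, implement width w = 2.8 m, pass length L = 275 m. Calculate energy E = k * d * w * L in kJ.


E = k * d * w * L
  = 56 * 0.17 * 2.8 * 275
  = 7330.40 kJ


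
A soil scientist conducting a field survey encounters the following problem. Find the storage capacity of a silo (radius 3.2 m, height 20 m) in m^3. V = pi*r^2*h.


V = pi * r^2 * h
  = pi * 3.2^2 * 20
  = pi * 10.24 * 20
  = 643.40 m^3


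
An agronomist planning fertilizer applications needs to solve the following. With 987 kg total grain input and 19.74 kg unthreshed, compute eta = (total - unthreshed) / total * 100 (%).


eta = (total - unthreshed) / total * 100
    = (987 - 19.74) / 987 * 100
    = 967.26 / 987 * 100
    = 98%


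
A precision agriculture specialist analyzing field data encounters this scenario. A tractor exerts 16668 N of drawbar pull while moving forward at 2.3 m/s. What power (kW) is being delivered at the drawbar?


P = F * v / 1000
  = 16668 * 2.3 / 1000
  = 38336.40 / 1000
  = 38.34 kW


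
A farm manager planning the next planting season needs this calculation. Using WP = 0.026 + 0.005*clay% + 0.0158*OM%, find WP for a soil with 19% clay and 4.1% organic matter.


WP = 0.026 + 0.005*19 + 0.0158*4.1
   = 0.026 + 0.0950 + 0.0648
   = 0.1858


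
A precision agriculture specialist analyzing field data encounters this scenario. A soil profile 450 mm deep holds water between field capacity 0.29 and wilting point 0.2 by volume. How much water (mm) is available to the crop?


AW = (FC - WP) * D
   = (0.29 - 0.2) * 450
   = 0.09 * 450
   = 40.50 mm


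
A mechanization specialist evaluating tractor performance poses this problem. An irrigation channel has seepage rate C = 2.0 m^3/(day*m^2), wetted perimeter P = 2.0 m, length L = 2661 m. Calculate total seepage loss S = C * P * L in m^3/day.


S = C * P * L
  = 2.0 * 2.0 * 2661
  = 10644 m^3/day


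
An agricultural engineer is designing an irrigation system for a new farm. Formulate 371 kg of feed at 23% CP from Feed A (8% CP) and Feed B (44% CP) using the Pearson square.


parts_A = CP_b - target = 44 - 23 = 21
parts_B = target - CP_a = 23 - 8 = 15
total_parts = 21 + 15 = 36
Feed A = 371 * 21 / 36 = 216.42 kg
Feed B = 371 * 15 / 36 = 154.58 kg

216.42 kg


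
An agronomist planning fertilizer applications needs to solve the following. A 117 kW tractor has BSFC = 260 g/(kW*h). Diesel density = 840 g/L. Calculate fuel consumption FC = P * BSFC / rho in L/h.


FC = P * BSFC / rho_fuel
   = 117 * 260 / 840
   = 30420 / 840
   = 36.21 L/h


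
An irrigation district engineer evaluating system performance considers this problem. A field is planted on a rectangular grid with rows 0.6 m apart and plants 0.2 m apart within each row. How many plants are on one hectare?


D = 10000 / (row_sp * plant_sp)
  = 10000 / (0.6 * 0.2)
  = 10000 / 0.1200
  = 83333.33 plants/ha


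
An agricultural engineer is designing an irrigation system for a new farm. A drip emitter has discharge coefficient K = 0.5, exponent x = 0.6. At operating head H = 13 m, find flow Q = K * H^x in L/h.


Q = K * H^x
  = 0.5 * 13^0.6
  = 0.5 * 4.6598
  = 2.33 L/h


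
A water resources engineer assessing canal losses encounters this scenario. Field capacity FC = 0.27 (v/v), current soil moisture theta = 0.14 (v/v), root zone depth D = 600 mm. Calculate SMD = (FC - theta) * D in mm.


SMD = (FC - theta) * D
    = (0.27 - 0.14) * 600
    = 0.130 * 600
    = 78 mm


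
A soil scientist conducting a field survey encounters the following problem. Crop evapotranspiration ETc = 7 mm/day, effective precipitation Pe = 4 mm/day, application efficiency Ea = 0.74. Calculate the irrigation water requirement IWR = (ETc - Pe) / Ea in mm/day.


IWR = (ETc - Pe) / Ea
    = (7 - 4) / 0.74
    = 3 / 0.74
    = 4.05 mm/day


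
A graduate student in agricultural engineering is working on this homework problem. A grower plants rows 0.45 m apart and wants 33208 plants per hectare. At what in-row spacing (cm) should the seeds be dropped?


spacing = 10000 / (row_sp * density)
        = 10000 / (0.45 * 33208)
        = 10000 / 14943.60
        = 0.66918 m = 66.92 cm


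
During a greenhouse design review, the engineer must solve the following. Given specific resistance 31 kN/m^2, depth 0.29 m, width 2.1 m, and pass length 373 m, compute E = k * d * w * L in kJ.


E = k * d * w * L
  = 31 * 0.29 * 2.1 * 373
  = 7041.87 kJ


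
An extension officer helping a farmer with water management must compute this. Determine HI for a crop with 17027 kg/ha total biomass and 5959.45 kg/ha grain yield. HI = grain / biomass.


HI = grain_yield / biomass
   = 5959.45 / 17027
   = 0.35


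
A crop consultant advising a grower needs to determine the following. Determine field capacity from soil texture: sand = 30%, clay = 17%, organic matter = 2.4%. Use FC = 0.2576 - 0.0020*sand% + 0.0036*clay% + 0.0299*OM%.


FC = 0.2576 - 0.0020*30 + 0.0036*17 + 0.0299*2.4
   = 0.2576 - 0.0600 + 0.0612 + 0.0718
   = 0.3306


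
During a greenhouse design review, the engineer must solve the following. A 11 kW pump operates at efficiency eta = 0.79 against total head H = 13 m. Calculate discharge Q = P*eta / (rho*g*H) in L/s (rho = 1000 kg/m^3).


Q = (P * 1000 * eta) / (rho * g * H)
  = (11 * 1000 * 0.79) / (1000 * 9.81 * 13)
  = 8690 / 127530
  = 0.06814 m^3/s = 68.14 L/s


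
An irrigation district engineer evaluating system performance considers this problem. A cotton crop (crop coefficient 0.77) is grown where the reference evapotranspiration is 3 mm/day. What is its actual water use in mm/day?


ETc = Kc * ET0
    = 0.77 * 3
    = 2.31 mm/day


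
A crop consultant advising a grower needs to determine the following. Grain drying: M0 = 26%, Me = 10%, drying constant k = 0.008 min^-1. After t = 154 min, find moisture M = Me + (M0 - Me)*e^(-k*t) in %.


M = Me + (M0 - Me) * e^(-k*t)
  = 10 + (26 - 10) * e^(-0.008*154)
  = 10 + 16 * e^(-1.232)
  = 10 + 16 * 0.29171
  = 10 + 4.6673
  = 14.67%


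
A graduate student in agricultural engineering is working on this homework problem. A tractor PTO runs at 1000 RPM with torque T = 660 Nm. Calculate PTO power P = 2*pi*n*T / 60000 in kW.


P = 2*pi*n*T / 60000
  = 2*pi * 1000 * 660 / 60000
  = 4146902.30 / 60000
  = 69.12 kW


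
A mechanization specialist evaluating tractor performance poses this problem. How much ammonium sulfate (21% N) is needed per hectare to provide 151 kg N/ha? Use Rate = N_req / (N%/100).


Rate = N_required / (N_content / 100)
     = 151 / (21 / 100)
     = 151 / 0.21
     = 719.05 kg/ha


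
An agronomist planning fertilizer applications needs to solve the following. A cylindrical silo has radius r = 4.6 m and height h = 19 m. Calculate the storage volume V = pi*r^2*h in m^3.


V = pi * r^2 * h
  = pi * 4.6^2 * 19
  = pi * 21.16 * 19
  = 1263.05 m^3


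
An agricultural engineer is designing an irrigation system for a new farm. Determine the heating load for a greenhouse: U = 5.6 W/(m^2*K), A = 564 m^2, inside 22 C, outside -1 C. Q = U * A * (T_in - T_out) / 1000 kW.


dT = 22 - (-1) = 23 K
Q = U * A * dT
  = 5.6 * 564 * 23
  = 72643.20 W = 72.64 kW


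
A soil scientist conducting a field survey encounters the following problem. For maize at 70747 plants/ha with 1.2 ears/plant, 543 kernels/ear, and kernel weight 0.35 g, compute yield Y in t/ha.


Y = density * ears * kernels * kw
  = 70747 * 1.2 * 543 * 0.35 g/ha
  = 16134560.82 g/ha
  = 16134.56 kg/ha = 16.13 t/ha


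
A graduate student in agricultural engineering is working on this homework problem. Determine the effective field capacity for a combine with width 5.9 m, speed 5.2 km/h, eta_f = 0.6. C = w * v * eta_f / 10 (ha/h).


C = w * v * eta_f / 10
  = 5.9 * 5.2 * 0.6 / 10
  = 18.41 / 10
  = 1.84 ha/h


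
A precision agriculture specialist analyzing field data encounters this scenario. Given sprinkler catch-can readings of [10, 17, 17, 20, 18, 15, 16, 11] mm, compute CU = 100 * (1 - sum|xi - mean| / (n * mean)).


xbar = 124 / 8 = 15.500
sum|xi - xbar| = 21
CU = 100 * (1 - 21 / (8 * 15.500))
   = 100 * (1 - 0.1694)
   = 83.06%


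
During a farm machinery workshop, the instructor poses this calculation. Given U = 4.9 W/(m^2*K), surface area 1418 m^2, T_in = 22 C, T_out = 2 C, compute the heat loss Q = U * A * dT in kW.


dT = 22 - (2) = 20 K
Q = U * A * dT
  = 4.9 * 1418 * 20
  = 138964 W = 138.96 kW


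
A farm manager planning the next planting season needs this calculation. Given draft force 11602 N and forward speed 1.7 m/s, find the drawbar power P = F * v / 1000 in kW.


P = F * v / 1000
  = 11602 * 1.7 / 1000
  = 19723.40 / 1000
  = 19.72 kW


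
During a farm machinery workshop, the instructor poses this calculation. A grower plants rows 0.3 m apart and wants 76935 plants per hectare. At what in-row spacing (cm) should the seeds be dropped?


spacing = 10000 / (row_sp * density)
        = 10000 / (0.3 * 76935)
        = 10000 / 23080.50
        = 0.43327 m = 43.33 cm


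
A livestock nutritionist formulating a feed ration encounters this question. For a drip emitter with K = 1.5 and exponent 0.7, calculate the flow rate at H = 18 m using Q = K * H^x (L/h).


Q = K * H^x
  = 1.5 * 18^0.7
  = 1.5 * 7.5629
  = 11.34 L/h


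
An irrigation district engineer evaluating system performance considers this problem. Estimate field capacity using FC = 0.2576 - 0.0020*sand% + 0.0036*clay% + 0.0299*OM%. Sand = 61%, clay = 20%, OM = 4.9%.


FC = 0.2576 - 0.0020*61 + 0.0036*20 + 0.0299*4.9
   = 0.2576 - 0.1220 + 0.0720 + 0.1465
   = 0.3541


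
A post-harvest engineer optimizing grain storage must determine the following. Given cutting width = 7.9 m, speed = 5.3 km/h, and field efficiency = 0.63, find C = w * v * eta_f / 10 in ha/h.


C = w * v * eta_f / 10
  = 7.9 * 5.3 * 0.63 / 10
  = 26.38 / 10
  = 2.64 ha/h


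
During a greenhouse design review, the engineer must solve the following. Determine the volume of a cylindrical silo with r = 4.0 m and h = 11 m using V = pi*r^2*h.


V = pi * r^2 * h
  = pi * 4.0^2 * 11
  = pi * 16 * 11
  = 552.92 m^3


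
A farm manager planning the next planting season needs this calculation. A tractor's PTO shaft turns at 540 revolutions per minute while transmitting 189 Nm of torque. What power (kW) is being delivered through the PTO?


P = 2*pi*n*T / 60000
  = 2*pi * 540 * 189 / 60000
  = 641261.89 / 60000
  = 10.69 kW


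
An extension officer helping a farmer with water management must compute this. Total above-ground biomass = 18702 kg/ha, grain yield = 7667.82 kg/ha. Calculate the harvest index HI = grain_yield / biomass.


HI = grain_yield / biomass
   = 7667.82 / 18702
   = 0.41


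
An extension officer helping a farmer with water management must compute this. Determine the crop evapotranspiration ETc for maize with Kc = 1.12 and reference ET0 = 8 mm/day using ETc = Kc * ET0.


ETc = Kc * ET0
    = 1.12 * 8
    = 8.96 mm/day


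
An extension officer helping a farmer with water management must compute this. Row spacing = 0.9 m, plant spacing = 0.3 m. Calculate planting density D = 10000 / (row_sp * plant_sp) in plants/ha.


D = 10000 / (row_sp * plant_sp)
  = 10000 / (0.9 * 0.3)
  = 10000 / 0.2700
  = 37037.04 plants/ha


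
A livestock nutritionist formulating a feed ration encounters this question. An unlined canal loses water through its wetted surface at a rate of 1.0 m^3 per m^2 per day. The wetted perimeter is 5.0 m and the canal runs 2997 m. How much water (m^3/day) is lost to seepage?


S = C * P * L
  = 1.0 * 5.0 * 2997
  = 14985 m^3/day


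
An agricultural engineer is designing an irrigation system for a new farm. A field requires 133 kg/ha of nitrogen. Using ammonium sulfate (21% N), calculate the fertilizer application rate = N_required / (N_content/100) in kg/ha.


Rate = N_required / (N_content / 100)
     = 133 / (21 / 100)
     = 133 / 0.21
     = 633.33 kg/ha


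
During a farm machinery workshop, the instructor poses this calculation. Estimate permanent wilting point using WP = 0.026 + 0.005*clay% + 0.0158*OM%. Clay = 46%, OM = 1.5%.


WP = 0.026 + 0.005*46 + 0.0158*1.5
   = 0.026 + 0.2300 + 0.0237
   = 0.2797


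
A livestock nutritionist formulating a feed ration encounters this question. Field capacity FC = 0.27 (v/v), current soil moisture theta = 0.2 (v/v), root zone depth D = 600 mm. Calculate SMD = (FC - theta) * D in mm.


SMD = (FC - theta) * D
    = (0.27 - 0.2) * 600
    = 0.070 * 600
    = 42 mm


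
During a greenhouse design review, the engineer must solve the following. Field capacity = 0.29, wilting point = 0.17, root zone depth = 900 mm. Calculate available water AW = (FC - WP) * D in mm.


AW = (FC - WP) * D
   = (0.29 - 0.17) * 900
   = 0.12 * 900
   = 108 mm


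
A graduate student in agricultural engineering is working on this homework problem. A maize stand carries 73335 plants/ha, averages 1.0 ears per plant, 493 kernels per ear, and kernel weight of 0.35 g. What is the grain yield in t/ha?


Y = density * ears * kernels * kw
  = 73335 * 1.0 * 493 * 0.35 g/ha
  = 12653954.25 g/ha
  = 12653.95 kg/ha = 12.65 t/ha


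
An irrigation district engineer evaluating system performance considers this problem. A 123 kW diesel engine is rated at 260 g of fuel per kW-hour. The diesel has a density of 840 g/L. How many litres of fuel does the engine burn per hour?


FC = P * BSFC / rho_fuel
   = 123 * 260 / 840
   = 31980 / 840
   = 38.07 L/h


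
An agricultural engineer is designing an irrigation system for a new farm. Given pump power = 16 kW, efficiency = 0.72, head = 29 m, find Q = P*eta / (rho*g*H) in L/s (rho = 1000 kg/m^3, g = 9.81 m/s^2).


Q = (P * 1000 * eta) / (rho * g * H)
  = (16 * 1000 * 0.72) / (1000 * 9.81 * 29)
  = 11520 / 284490
  = 0.04049 m^3/s = 40.49 L/s


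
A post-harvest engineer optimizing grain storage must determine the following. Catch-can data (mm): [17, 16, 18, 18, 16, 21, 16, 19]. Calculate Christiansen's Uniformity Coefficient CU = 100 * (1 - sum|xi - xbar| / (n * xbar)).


xbar = 141 / 8 = 17.625
sum|xi - xbar| = 11
CU = 100 * (1 - 11 / (8 * 17.625))
   = 100 * (1 - 0.0780)
   = 92.20%


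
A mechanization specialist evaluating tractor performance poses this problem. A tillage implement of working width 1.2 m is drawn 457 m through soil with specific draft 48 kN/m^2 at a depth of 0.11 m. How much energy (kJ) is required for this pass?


E = k * d * w * L
  = 48 * 0.11 * 1.2 * 457
  = 2895.55 kJ


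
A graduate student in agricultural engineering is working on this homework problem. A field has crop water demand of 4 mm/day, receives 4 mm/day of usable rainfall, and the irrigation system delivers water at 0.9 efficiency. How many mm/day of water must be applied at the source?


IWR = (ETc - Pe) / Ea
    = (4 - 4) / 0.9
    = 0 / 0.9
    = 0 mm/day


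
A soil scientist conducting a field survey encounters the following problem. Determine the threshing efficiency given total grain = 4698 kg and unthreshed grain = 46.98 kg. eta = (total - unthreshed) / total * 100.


eta = (total - unthreshed) / total * 100
    = (4698 - 46.98) / 4698 * 100
    = 4651.02 / 4698 * 100
    = 99%


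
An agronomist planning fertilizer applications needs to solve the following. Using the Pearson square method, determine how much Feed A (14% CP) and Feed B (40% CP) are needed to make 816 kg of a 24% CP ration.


parts_A = CP_b - target = 40 - 24 = 16
parts_B = target - CP_a = 24 - 14 = 10
total_parts = 16 + 10 = 26
Feed A = 816 * 16 / 26 = 502.15 kg
Feed B = 816 * 10 / 26 = 313.85 kg

502.15 kg


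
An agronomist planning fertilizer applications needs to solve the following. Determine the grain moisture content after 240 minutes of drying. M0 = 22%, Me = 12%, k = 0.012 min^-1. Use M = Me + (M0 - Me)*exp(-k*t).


M = Me + (M0 - Me) * e^(-k*t)
  = 12 + (22 - 12) * e^(-0.012*240)
  = 12 + 10 * e^(-2.880)
  = 12 + 10 * 0.05613
  = 12 + 0.5613
  = 12.56%


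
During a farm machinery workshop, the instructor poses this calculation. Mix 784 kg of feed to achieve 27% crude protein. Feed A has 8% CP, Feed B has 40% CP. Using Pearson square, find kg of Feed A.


parts_A = CP_b - target = 40 - 27 = 13
parts_B = target - CP_a = 27 - 8 = 19
total_parts = 13 + 19 = 32
Feed A = 784 * 13 / 32 = 318.50 kg
Feed B = 784 * 19 / 32 = 465.50 kg

318.50 kg


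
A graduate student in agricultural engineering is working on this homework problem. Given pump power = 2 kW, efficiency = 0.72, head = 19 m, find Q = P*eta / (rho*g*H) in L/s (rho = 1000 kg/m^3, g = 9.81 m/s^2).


Q = (P * 1000 * eta) / (rho * g * H)
  = (2 * 1000 * 0.72) / (1000 * 9.81 * 19)
  = 1440 / 186390
  = 0.00773 m^3/s = 7.73 L/s


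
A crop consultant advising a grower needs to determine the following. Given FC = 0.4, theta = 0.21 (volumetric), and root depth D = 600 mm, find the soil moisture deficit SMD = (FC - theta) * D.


SMD = (FC - theta) * D
    = (0.4 - 0.21) * 600
    = 0.190 * 600
    = 114 mm


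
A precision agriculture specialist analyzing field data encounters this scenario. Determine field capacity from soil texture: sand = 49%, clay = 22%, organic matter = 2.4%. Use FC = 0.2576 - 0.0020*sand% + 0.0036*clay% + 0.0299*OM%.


FC = 0.2576 - 0.0020*49 + 0.0036*22 + 0.0299*2.4
   = 0.2576 - 0.0980 + 0.0792 + 0.0718
   = 0.3106


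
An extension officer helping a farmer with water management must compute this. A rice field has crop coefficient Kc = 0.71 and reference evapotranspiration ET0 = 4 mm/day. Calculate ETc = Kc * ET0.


ETc = Kc * ET0
    = 0.71 * 4
    = 2.84 mm/day


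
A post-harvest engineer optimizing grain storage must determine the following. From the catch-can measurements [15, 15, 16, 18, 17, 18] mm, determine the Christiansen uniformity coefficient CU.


xbar = 99 / 6 = 16.500
sum|xi - xbar| = 7
CU = 100 * (1 - 7 / (6 * 16.500))
   = 100 * (1 - 0.0707)
   = 92.93%


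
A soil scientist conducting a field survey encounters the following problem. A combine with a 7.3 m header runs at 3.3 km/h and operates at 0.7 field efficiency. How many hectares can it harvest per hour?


C = w * v * eta_f / 10
  = 7.3 * 3.3 * 0.7 / 10
  = 16.86 / 10
  = 1.69 ha/h


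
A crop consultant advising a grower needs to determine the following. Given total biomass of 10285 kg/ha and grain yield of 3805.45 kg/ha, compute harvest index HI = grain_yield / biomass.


HI = grain_yield / biomass
   = 3805.45 / 10285
   = 0.37


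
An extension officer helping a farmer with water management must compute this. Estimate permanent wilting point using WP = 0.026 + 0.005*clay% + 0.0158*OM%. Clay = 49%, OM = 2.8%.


WP = 0.026 + 0.005*49 + 0.0158*2.8
   = 0.026 + 0.2450 + 0.0442
   = 0.3152


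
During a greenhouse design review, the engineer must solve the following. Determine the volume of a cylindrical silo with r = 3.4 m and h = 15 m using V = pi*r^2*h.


V = pi * r^2 * h
  = pi * 3.4^2 * 15
  = pi * 11.56 * 15
  = 544.75 m^3


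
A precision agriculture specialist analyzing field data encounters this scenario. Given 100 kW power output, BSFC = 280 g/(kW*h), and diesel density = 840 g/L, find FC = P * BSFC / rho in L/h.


FC = P * BSFC / rho_fuel
   = 100 * 280 / 840
   = 28000 / 840
   = 33.33 L/h


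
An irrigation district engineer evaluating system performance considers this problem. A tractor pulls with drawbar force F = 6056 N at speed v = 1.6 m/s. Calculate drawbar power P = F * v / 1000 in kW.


P = F * v / 1000
  = 6056 * 1.6 / 1000
  = 9689.60 / 1000
  = 9.69 kW


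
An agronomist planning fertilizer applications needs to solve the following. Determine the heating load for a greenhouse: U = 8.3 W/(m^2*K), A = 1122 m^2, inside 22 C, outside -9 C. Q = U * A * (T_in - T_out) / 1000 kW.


dT = 22 - (-9) = 31 K
Q = U * A * dT
  = 8.3 * 1122 * 31
  = 288690.60 W = 288.69 kW


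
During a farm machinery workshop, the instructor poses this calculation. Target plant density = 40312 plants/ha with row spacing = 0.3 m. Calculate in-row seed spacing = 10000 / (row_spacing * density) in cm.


spacing = 10000 / (row_sp * density)
        = 10000 / (0.3 * 40312)
        = 10000 / 12093.60
        = 0.82688 m = 82.69 cm


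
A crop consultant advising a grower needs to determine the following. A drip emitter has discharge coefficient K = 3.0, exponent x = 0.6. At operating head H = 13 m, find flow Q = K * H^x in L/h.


Q = K * H^x
  = 3.0 * 13^0.6
  = 3.0 * 4.6598
  = 13.98 L/h


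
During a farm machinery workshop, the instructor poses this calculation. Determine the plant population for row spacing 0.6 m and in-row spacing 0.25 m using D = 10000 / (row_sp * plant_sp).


D = 10000 / (row_sp * plant_sp)
  = 10000 / (0.6 * 0.25)
  = 10000 / 0.1500
  = 66666.67 plants/ha


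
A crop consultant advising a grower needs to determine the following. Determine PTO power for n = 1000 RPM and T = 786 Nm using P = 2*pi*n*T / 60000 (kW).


P = 2*pi*n*T / 60000
  = 2*pi * 1000 * 786 / 60000
  = 4938583.65 / 60000
  = 82.31 kW


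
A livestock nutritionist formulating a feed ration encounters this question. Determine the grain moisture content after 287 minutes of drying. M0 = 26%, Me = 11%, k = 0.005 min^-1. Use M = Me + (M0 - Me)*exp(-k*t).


M = Me + (M0 - Me) * e^(-k*t)
  = 11 + (26 - 11) * e^(-0.005*287)
  = 11 + 15 * e^(-1.435)
  = 11 + 15 * 0.23812
  = 11 + 3.5717
  = 14.57%


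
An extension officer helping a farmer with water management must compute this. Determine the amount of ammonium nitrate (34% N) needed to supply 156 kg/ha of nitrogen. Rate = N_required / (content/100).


Rate = N_required / (N_content / 100)
     = 156 / (34 / 100)
     = 156 / 0.34
     = 458.82 kg/ha


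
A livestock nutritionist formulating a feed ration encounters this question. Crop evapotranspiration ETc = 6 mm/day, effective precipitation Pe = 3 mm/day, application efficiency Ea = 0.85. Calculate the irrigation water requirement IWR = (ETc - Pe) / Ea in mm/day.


IWR = (ETc - Pe) / Ea
    = (6 - 3) / 0.85
    = 3 / 0.85
    = 3.53 mm/day


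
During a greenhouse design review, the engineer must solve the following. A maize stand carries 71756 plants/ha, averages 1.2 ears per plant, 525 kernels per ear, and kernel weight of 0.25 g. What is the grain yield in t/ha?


Y = density * ears * kernels * kw
  = 71756 * 1.2 * 525 * 0.25 g/ha
  = 11301570 g/ha
  = 11301.57 kg/ha = 11.30 t/ha


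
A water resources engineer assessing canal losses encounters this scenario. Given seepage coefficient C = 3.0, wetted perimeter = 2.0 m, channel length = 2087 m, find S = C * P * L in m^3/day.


S = C * P * L
  = 3.0 * 2.0 * 2087
  = 12522 m^3/day


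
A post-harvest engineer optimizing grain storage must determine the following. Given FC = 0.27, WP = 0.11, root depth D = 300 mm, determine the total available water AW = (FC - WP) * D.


AW = (FC - WP) * D
   = (0.27 - 0.11) * 300
   = 0.16 * 300
   = 48 mm


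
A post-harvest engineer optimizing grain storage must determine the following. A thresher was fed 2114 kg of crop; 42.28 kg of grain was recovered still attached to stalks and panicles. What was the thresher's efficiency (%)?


eta = (total - unthreshed) / total * 100
    = (2114 - 42.28) / 2114 * 100
    = 2071.72 / 2114 * 100
    = 98%


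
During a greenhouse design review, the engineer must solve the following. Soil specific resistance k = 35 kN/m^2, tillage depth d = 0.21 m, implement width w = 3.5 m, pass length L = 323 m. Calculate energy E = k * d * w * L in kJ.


E = k * d * w * L
  = 35 * 0.21 * 3.5 * 323
  = 8309.18 kJ


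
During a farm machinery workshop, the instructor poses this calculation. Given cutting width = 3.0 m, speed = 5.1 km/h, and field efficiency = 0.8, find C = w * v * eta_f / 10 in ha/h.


C = w * v * eta_f / 10
  = 3.0 * 5.1 * 0.8 / 10
  = 12.24 / 10
  = 1.22 ha/h


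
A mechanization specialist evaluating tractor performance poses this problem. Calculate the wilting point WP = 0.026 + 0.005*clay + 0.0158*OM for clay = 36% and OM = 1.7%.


WP = 0.026 + 0.005*36 + 0.0158*1.7
   = 0.026 + 0.1800 + 0.0269
   = 0.2329


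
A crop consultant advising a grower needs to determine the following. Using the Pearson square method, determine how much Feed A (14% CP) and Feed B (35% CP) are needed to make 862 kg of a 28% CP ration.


parts_A = CP_b - target = 35 - 28 = 7
parts_B = target - CP_a = 28 - 14 = 14
total_parts = 7 + 14 = 21
Feed A = 862 * 7 / 21 = 287.33 kg
Feed B = 862 * 14 / 21 = 574.67 kg

287.33 kg


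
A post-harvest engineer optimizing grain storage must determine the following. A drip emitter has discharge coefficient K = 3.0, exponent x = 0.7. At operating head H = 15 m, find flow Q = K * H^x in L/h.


Q = K * H^x
  = 3.0 * 15^0.7
  = 3.0 * 6.6568
  = 19.97 L/h


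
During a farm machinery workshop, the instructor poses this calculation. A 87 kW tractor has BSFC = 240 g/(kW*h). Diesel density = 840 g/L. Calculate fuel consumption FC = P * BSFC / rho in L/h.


FC = P * BSFC / rho_fuel
   = 87 * 240 / 840
   = 20880 / 840
   = 24.86 L/h


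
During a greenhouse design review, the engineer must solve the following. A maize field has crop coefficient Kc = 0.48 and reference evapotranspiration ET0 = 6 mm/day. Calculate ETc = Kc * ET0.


ETc = Kc * ET0
    = 0.48 * 6
    = 2.88 mm/day


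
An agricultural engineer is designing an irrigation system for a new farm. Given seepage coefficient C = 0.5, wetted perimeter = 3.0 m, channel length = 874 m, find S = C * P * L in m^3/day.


S = C * P * L
  = 0.5 * 3.0 * 874
  = 1311 m^3/day


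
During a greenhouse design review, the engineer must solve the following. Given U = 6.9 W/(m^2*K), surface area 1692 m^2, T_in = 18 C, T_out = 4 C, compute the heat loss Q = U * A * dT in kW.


dT = 18 - (4) = 14 K
Q = U * A * dT
  = 6.9 * 1692 * 14
  = 163447.20 W = 163.45 kW


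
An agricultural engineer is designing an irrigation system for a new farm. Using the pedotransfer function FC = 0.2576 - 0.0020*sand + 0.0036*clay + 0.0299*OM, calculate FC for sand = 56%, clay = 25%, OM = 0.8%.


FC = 0.2576 - 0.0020*56 + 0.0036*25 + 0.0299*0.8
   = 0.2576 - 0.1120 + 0.0900 + 0.0239
   = 0.2595


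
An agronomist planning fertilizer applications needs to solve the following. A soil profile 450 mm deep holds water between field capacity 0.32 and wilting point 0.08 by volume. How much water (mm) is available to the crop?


AW = (FC - WP) * D
   = (0.32 - 0.08) * 450
   = 0.24 * 450
   = 108 mm


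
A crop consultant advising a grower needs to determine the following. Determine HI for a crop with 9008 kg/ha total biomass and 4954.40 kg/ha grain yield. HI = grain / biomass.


HI = grain_yield / biomass
   = 4954.40 / 9008
   = 0.55


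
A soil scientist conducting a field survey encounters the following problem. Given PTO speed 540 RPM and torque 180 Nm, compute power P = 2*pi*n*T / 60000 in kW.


P = 2*pi*n*T / 60000
  = 2*pi * 540 * 180 / 60000
  = 610725.61 / 60000
  = 10.18 kW


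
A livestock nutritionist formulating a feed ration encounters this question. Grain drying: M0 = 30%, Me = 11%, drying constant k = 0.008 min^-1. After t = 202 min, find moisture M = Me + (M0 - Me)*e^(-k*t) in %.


M = Me + (M0 - Me) * e^(-k*t)
  = 11 + (30 - 11) * e^(-0.008*202)
  = 11 + 19 * e^(-1.616)
  = 11 + 19 * 0.19869
  = 11 + 3.7751
  = 14.78%


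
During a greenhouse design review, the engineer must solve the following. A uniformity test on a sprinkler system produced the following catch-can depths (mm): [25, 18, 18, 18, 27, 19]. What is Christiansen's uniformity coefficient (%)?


xbar = 125 / 6 = 20.833
sum|xi - xbar| = 20.667
CU = 100 * (1 - 20.667 / (6 * 20.833))
   = 100 * (1 - 0.1653)
   = 83.47%


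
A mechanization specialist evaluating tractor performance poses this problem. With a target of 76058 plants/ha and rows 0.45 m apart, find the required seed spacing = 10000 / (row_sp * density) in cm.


spacing = 10000 / (row_sp * density)
        = 10000 / (0.45 * 76058)
        = 10000 / 34226.10
        = 0.29217 m = 29.22 cm


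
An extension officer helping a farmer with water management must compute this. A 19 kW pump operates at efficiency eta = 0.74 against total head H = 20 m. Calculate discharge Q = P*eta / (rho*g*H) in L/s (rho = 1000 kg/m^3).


Q = (P * 1000 * eta) / (rho * g * H)
  = (19 * 1000 * 0.74) / (1000 * 9.81 * 20)
  = 14060 / 196200
  = 0.07166 m^3/s = 71.66 L/s


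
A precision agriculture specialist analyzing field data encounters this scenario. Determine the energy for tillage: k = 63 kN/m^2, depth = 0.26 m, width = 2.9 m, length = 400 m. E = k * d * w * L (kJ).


E = k * d * w * L
  = 63 * 0.26 * 2.9 * 400
  = 19000.80 kJ


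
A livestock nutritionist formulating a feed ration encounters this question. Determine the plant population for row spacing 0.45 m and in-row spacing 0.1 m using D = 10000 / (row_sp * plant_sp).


D = 10000 / (row_sp * plant_sp)
  = 10000 / (0.45 * 0.1)
  = 10000 / 0.0450
  = 222222.22 plants/ha


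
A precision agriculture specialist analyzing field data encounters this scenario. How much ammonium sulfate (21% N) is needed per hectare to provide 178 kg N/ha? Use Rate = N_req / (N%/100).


Rate = N_required / (N_content / 100)
     = 178 / (21 / 100)
     = 178 / 0.21
     = 847.62 kg/ha


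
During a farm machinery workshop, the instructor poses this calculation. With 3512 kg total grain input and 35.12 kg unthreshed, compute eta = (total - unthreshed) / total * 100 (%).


eta = (total - unthreshed) / total * 100
    = (3512 - 35.12) / 3512 * 100
    = 3476.88 / 3512 * 100
    = 99%


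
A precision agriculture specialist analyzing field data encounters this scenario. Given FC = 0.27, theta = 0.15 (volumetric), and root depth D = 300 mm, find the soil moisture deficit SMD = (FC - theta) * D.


SMD = (FC - theta) * D
    = (0.27 - 0.15) * 300
    = 0.120 * 300
    = 36 mm


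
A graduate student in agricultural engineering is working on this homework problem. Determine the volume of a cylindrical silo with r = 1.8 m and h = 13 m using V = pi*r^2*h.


V = pi * r^2 * h
  = pi * 1.8^2 * 13
  = pi * 3.24 * 13
  = 132.32 m^3


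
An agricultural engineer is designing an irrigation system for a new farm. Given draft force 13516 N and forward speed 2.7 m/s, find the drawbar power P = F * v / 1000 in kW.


P = F * v / 1000
  = 13516 * 2.7 / 1000
  = 36493.20 / 1000
  = 36.49 kW


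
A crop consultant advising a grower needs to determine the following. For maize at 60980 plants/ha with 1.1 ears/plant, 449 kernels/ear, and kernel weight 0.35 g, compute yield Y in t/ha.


Y = density * ears * kernels * kw
  = 60980 * 1.1 * 449 * 0.35 g/ha
  = 10541307.70 g/ha
  = 10541.31 kg/ha = 10.54 t/ha


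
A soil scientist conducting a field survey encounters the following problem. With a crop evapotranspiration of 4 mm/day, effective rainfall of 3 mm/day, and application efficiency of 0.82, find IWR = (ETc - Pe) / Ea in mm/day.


IWR = (ETc - Pe) / Ea
    = (4 - 3) / 0.82
    = 1 / 0.82
    = 1.22 mm/day


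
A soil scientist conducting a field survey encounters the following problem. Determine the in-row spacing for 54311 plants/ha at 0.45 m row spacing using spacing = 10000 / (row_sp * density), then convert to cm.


spacing = 10000 / (row_sp * density)
        = 10000 / (0.45 * 54311)
        = 10000 / 24439.95
        = 0.40917 m = 40.92 cm
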